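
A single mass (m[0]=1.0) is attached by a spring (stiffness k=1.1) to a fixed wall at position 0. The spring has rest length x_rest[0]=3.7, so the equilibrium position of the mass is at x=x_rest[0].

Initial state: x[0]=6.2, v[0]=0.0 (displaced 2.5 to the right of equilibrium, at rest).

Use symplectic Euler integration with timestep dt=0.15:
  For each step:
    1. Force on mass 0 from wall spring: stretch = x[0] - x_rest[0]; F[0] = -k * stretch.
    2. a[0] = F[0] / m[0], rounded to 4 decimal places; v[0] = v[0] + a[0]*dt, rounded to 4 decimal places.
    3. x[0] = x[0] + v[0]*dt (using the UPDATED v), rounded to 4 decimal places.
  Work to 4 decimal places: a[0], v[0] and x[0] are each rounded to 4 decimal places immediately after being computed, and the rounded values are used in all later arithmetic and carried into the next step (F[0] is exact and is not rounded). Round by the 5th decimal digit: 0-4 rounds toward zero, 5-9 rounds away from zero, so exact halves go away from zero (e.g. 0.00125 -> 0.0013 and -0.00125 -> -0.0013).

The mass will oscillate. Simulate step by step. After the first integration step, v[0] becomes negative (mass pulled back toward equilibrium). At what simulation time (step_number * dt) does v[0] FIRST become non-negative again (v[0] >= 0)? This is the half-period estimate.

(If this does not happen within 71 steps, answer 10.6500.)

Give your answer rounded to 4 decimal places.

Answer: 3.0000

Derivation:
Step 0: x=[6.2000] v=[0.0000]
Step 1: x=[6.1381] v=[-0.4125]
Step 2: x=[6.0159] v=[-0.8148]
Step 3: x=[5.8364] v=[-1.1969]
Step 4: x=[5.6040] v=[-1.5494]
Step 5: x=[5.3245] v=[-1.8636]
Step 6: x=[5.0047] v=[-2.1317]
Step 7: x=[4.6527] v=[-2.3470]
Step 8: x=[4.2771] v=[-2.5042]
Step 9: x=[3.8872] v=[-2.5994]
Step 10: x=[3.4927] v=[-2.6303]
Step 11: x=[3.1033] v=[-2.5961]
Step 12: x=[2.7287] v=[-2.4976]
Step 13: x=[2.3781] v=[-2.3373]
Step 14: x=[2.0602] v=[-2.1192]
Step 15: x=[1.7829] v=[-1.8486]
Step 16: x=[1.5531] v=[-1.5323]
Step 17: x=[1.3764] v=[-1.1781]
Step 18: x=[1.2572] v=[-0.7947]
Step 19: x=[1.1985] v=[-0.3916]
Step 20: x=[1.2017] v=[0.0212]
First v>=0 after going negative at step 20, time=3.0000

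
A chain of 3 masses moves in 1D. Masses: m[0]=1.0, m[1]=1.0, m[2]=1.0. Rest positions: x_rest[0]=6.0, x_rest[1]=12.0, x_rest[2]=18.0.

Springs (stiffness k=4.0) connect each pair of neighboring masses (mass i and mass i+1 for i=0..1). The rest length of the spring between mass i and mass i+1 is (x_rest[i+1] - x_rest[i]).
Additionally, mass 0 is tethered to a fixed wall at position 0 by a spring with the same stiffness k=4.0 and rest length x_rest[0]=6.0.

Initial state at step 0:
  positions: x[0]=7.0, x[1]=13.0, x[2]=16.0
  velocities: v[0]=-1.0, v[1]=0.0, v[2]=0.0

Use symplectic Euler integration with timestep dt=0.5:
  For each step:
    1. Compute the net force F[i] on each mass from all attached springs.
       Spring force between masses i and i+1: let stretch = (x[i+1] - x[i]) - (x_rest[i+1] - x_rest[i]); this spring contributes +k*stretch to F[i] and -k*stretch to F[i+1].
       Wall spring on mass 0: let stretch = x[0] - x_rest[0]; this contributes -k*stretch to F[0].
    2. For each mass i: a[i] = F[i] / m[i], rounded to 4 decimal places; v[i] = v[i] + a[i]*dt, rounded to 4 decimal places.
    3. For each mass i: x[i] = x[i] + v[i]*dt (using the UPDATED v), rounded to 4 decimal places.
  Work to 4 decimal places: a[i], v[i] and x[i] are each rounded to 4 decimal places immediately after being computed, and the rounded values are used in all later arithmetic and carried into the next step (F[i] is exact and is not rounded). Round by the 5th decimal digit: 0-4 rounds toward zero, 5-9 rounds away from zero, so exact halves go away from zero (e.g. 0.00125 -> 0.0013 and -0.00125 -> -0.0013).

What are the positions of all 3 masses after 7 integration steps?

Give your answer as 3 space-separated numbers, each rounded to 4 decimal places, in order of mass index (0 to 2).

Answer: 5.0000 11.0000 20.0000

Derivation:
Step 0: x=[7.0000 13.0000 16.0000] v=[-1.0000 0.0000 0.0000]
Step 1: x=[5.5000 10.0000 19.0000] v=[-3.0000 -6.0000 6.0000]
Step 2: x=[3.0000 11.5000 19.0000] v=[-5.0000 3.0000 0.0000]
Step 3: x=[6.0000 12.0000 17.5000] v=[6.0000 1.0000 -3.0000]
Step 4: x=[9.0000 12.0000 16.5000] v=[6.0000 0.0000 -2.0000]
Step 5: x=[6.0000 13.5000 17.0000] v=[-6.0000 3.0000 1.0000]
Step 6: x=[4.5000 11.0000 20.0000] v=[-3.0000 -5.0000 6.0000]
Step 7: x=[5.0000 11.0000 20.0000] v=[1.0000 0.0000 0.0000]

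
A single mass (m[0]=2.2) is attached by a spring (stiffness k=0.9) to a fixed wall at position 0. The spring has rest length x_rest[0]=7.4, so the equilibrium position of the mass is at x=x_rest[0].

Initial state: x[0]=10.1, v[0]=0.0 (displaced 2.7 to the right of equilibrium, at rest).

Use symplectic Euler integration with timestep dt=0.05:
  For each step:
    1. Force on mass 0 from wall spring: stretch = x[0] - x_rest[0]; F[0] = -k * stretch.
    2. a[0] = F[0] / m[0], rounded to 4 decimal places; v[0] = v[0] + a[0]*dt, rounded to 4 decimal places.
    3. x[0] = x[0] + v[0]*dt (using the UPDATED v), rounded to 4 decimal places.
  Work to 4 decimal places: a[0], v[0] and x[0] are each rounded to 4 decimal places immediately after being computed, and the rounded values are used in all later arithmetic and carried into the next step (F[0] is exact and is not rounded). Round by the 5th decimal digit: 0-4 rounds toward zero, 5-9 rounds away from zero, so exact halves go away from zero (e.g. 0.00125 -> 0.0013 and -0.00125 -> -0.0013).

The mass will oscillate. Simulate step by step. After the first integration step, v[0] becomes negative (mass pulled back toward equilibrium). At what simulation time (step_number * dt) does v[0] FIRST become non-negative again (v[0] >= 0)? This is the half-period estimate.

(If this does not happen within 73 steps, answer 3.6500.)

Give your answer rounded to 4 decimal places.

Step 0: x=[10.1000] v=[0.0000]
Step 1: x=[10.0972] v=[-0.0552]
Step 2: x=[10.0917] v=[-0.1104]
Step 3: x=[10.0834] v=[-0.1655]
Step 4: x=[10.0724] v=[-0.2204]
Step 5: x=[10.0586] v=[-0.2751]
Step 6: x=[10.0421] v=[-0.3295]
Step 7: x=[10.0229] v=[-0.3835]
Step 8: x=[10.0010] v=[-0.4372]
Step 9: x=[9.9765] v=[-0.4904]
Step 10: x=[9.9493] v=[-0.5431]
Step 11: x=[9.9195] v=[-0.5952]
Step 12: x=[9.8872] v=[-0.6467]
Step 13: x=[9.8523] v=[-0.6976]
Step 14: x=[9.8149] v=[-0.7478]
Step 15: x=[9.7750] v=[-0.7972]
Step 16: x=[9.7327] v=[-0.8458]
Step 17: x=[9.6880] v=[-0.8935]
Step 18: x=[9.6410] v=[-0.9403]
Step 19: x=[9.5917] v=[-0.9861]
Step 20: x=[9.5402] v=[-1.0309]
Step 21: x=[9.4865] v=[-1.0747]
Step 22: x=[9.4306] v=[-1.1174]
Step 23: x=[9.3727] v=[-1.1589]
Step 24: x=[9.3127] v=[-1.1993]
Step 25: x=[9.2508] v=[-1.2384]
Step 26: x=[9.1870] v=[-1.2763]
Step 27: x=[9.1214] v=[-1.3129]
Step 28: x=[9.0540] v=[-1.3481]
Step 29: x=[8.9849] v=[-1.3819]
Step 30: x=[8.9142] v=[-1.4143]
Step 31: x=[8.8419] v=[-1.4453]
Step 32: x=[8.7682] v=[-1.4748]
Step 33: x=[8.6931] v=[-1.5028]
Step 34: x=[8.6166] v=[-1.5293]
Step 35: x=[8.5389] v=[-1.5542]
Step 36: x=[8.4600] v=[-1.5775]
Step 37: x=[8.3800] v=[-1.5992]
Step 38: x=[8.2990] v=[-1.6192]
Step 39: x=[8.2171] v=[-1.6376]
Step 40: x=[8.1344] v=[-1.6543]
Step 41: x=[8.0509] v=[-1.6693]
Step 42: x=[7.9668] v=[-1.6826]
Step 43: x=[7.8821] v=[-1.6942]
Step 44: x=[7.7969] v=[-1.7041]
Step 45: x=[7.7113] v=[-1.7122]
Step 46: x=[7.6254] v=[-1.7186]
Step 47: x=[7.5392] v=[-1.7232]
Step 48: x=[7.4529] v=[-1.7260]
Step 49: x=[7.3665] v=[-1.7271]
Step 50: x=[7.2802] v=[-1.7264]
Step 51: x=[7.1940] v=[-1.7240]
Step 52: x=[7.1080] v=[-1.7198]
Step 53: x=[7.0223] v=[-1.7138]
Step 54: x=[6.9370] v=[-1.7061]
Step 55: x=[6.8522] v=[-1.6966]
Step 56: x=[6.7679] v=[-1.6854]
Step 57: x=[6.6843] v=[-1.6725]
Step 58: x=[6.6014] v=[-1.6579]
Step 59: x=[6.5193] v=[-1.6416]
Step 60: x=[6.4381] v=[-1.6236]
Step 61: x=[6.3579] v=[-1.6039]
Step 62: x=[6.2788] v=[-1.5826]
Step 63: x=[6.2008] v=[-1.5597]
Step 64: x=[6.1240] v=[-1.5352]
Step 65: x=[6.0485] v=[-1.5091]
Step 66: x=[5.9744] v=[-1.4815]
Step 67: x=[5.9018] v=[-1.4523]
Step 68: x=[5.8307] v=[-1.4217]
Step 69: x=[5.7612] v=[-1.3896]
Step 70: x=[5.6934] v=[-1.3561]
Step 71: x=[5.6273] v=[-1.3212]
Step 72: x=[5.5631] v=[-1.2849]
Step 73: x=[5.5007] v=[-1.2473]
v[0] did not become non-negative within 73 steps; using fallback time=3.6500

Answer: 3.6500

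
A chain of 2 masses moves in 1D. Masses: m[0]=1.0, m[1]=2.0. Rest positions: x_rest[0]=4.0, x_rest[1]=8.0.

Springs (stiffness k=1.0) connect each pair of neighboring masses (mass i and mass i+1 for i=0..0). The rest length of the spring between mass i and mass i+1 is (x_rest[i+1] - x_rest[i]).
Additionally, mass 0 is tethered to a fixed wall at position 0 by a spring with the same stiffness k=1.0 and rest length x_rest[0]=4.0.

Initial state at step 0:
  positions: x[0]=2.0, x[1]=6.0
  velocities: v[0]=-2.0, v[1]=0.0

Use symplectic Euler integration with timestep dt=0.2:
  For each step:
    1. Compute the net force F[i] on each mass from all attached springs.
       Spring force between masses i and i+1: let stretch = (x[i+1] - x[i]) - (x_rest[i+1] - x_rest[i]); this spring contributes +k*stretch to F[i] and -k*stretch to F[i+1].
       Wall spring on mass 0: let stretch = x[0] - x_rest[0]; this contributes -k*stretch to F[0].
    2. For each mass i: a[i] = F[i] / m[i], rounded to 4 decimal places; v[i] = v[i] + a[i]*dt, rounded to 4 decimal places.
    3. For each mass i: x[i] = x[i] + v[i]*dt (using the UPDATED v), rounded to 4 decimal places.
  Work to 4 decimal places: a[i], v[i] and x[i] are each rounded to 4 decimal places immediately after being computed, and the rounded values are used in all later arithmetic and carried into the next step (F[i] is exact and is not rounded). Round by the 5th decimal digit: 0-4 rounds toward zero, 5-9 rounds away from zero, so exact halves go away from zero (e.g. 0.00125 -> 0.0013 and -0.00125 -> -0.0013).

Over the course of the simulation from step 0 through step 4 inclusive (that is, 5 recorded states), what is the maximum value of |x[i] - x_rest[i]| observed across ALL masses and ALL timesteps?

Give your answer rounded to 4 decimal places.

Step 0: x=[2.0000 6.0000] v=[-2.0000 0.0000]
Step 1: x=[1.6800 6.0000] v=[-1.6000 0.0000]
Step 2: x=[1.4656 5.9936] v=[-1.0720 -0.0320]
Step 3: x=[1.3737 5.9766] v=[-0.4595 -0.0848]
Step 4: x=[1.4110 5.9476] v=[0.1863 -0.1451]
Max displacement = 2.6263

Answer: 2.6263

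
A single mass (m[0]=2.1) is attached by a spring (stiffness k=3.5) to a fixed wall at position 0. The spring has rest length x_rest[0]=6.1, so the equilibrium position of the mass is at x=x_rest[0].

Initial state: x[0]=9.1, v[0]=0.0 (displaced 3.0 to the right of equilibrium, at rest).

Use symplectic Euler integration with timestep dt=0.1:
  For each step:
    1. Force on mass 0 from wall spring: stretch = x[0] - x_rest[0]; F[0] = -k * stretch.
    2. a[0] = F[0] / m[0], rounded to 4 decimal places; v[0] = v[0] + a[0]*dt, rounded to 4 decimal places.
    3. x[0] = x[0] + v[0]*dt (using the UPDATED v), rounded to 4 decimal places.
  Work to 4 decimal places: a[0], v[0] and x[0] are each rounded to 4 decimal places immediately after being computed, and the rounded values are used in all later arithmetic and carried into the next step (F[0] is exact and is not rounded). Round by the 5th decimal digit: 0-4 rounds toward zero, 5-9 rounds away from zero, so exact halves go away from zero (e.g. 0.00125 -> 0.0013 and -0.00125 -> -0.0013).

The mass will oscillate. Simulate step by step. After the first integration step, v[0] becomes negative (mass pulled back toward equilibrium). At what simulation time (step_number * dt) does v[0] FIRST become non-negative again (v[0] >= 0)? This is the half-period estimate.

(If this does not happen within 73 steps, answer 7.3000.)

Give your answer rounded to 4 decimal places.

Answer: 2.5000

Derivation:
Step 0: x=[9.1000] v=[0.0000]
Step 1: x=[9.0500] v=[-0.5000]
Step 2: x=[8.9508] v=[-0.9917]
Step 3: x=[8.8041] v=[-1.4668]
Step 4: x=[8.6124] v=[-1.9175]
Step 5: x=[8.3788] v=[-2.3362]
Step 6: x=[8.1072] v=[-2.7160]
Step 7: x=[7.8022] v=[-3.0505]
Step 8: x=[7.4688] v=[-3.3342]
Step 9: x=[7.1126] v=[-3.5623]
Step 10: x=[6.7395] v=[-3.7311]
Step 11: x=[6.3557] v=[-3.8377]
Step 12: x=[5.9677] v=[-3.8803]
Step 13: x=[5.5819] v=[-3.8583]
Step 14: x=[5.2047] v=[-3.7720]
Step 15: x=[4.8424] v=[-3.6228]
Step 16: x=[4.5011] v=[-3.4132]
Step 17: x=[4.1864] v=[-3.1467]
Step 18: x=[3.9036] v=[-2.8278]
Step 19: x=[3.6574] v=[-2.4617]
Step 20: x=[3.4519] v=[-2.0546]
Step 21: x=[3.2906] v=[-1.6133]
Step 22: x=[3.1761] v=[-1.1451]
Step 23: x=[3.1103] v=[-0.6578]
Step 24: x=[3.0944] v=[-0.1595]
Step 25: x=[3.1285] v=[0.3414]
First v>=0 after going negative at step 25, time=2.5000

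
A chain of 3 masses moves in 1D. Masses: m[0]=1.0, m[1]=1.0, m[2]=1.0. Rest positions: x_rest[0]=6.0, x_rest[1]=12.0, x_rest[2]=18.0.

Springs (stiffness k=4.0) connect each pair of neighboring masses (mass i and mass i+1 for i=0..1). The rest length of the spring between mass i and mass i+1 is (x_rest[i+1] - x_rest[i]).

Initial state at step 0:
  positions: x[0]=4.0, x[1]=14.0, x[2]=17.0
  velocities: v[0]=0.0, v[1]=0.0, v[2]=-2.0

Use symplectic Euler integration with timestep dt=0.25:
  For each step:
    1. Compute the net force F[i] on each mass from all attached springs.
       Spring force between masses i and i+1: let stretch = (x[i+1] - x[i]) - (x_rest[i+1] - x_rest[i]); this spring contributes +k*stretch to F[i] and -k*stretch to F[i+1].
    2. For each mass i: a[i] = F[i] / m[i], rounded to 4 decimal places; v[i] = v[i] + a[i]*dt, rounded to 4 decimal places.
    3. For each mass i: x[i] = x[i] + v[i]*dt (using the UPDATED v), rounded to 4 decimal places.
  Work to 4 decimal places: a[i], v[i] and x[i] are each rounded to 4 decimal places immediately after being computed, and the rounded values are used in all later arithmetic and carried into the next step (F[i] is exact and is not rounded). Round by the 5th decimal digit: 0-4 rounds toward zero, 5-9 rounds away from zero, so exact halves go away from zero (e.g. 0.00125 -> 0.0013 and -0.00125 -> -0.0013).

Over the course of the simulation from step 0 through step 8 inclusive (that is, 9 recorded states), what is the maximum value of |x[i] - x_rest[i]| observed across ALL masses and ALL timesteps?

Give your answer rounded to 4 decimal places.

Step 0: x=[4.0000 14.0000 17.0000] v=[0.0000 0.0000 -2.0000]
Step 1: x=[5.0000 12.2500 17.2500] v=[4.0000 -7.0000 1.0000]
Step 2: x=[6.3125 9.9375 17.7500] v=[5.2500 -9.2500 2.0000]
Step 3: x=[7.0313 8.6719 17.7969] v=[2.8750 -5.0625 0.1875]
Step 4: x=[6.6602 9.2774 17.0625] v=[-1.4844 2.4219 -2.9375]
Step 5: x=[5.4434 11.1749 15.8819] v=[-4.8672 7.5898 -4.7226]
Step 6: x=[4.1595 12.8162 15.0245] v=[-5.1357 6.5653 -3.4296]
Step 7: x=[3.5398 12.8454 15.1150] v=[-2.4790 0.1169 0.3621]
Step 8: x=[3.7465 11.1156 16.1381] v=[0.8266 -6.9191 4.0925]
Max displacement = 3.3281

Answer: 3.3281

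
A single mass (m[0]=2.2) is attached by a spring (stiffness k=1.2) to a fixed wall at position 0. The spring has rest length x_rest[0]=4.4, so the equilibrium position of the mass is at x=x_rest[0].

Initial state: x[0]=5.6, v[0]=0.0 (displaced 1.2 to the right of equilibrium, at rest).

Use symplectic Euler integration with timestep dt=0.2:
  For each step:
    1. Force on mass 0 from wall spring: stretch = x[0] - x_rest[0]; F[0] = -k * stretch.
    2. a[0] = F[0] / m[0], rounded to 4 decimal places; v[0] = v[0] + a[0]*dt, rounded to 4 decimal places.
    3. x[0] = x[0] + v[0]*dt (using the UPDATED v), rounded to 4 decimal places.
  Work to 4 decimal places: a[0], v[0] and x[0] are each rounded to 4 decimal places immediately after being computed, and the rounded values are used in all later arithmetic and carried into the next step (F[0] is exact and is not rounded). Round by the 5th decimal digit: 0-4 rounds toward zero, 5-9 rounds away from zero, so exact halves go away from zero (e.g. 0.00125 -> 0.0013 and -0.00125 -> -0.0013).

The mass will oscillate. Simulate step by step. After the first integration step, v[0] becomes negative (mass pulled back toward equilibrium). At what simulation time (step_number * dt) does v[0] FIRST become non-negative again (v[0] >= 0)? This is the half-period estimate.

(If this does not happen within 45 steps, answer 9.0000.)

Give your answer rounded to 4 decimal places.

Step 0: x=[5.6000] v=[0.0000]
Step 1: x=[5.5738] v=[-0.1309]
Step 2: x=[5.5220] v=[-0.2590]
Step 3: x=[5.4457] v=[-0.3814]
Step 4: x=[5.3466] v=[-0.4955]
Step 5: x=[5.2268] v=[-0.5988]
Step 6: x=[5.0890] v=[-0.6890]
Step 7: x=[4.9362] v=[-0.7642]
Step 8: x=[4.7717] v=[-0.8227]
Step 9: x=[4.5991] v=[-0.8632]
Step 10: x=[4.4221] v=[-0.8849]
Step 11: x=[4.2446] v=[-0.8873]
Step 12: x=[4.0705] v=[-0.8703]
Step 13: x=[3.9036] v=[-0.8344]
Step 14: x=[3.7476] v=[-0.7802]
Step 15: x=[3.6058] v=[-0.7090]
Step 16: x=[3.4813] v=[-0.6224]
Step 17: x=[3.3769] v=[-0.5222]
Step 18: x=[3.2948] v=[-0.4106]
Step 19: x=[3.2368] v=[-0.2900]
Step 20: x=[3.2042] v=[-0.1631]
Step 21: x=[3.1977] v=[-0.0326]
Step 22: x=[3.2174] v=[0.0986]
First v>=0 after going negative at step 22, time=4.4000

Answer: 4.4000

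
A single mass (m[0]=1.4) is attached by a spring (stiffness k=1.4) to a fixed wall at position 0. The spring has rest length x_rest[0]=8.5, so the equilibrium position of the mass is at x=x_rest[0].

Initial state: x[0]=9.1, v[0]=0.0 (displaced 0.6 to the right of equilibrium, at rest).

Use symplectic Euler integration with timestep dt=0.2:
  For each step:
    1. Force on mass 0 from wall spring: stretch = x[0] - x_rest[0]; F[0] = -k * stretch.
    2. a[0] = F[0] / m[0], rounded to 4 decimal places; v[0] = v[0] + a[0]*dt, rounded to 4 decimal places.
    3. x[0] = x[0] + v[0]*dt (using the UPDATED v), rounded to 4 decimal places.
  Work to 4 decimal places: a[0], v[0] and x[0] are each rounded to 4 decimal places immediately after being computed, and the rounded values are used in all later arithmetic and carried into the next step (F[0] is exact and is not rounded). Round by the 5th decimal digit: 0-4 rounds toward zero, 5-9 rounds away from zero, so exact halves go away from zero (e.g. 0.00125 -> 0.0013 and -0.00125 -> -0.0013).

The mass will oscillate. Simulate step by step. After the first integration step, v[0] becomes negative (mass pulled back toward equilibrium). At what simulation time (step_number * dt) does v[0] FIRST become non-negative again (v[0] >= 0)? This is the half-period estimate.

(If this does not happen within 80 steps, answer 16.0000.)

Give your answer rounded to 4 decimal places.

Answer: 3.2000

Derivation:
Step 0: x=[9.1000] v=[0.0000]
Step 1: x=[9.0760] v=[-0.1200]
Step 2: x=[9.0290] v=[-0.2352]
Step 3: x=[8.9608] v=[-0.3410]
Step 4: x=[8.8742] v=[-0.4332]
Step 5: x=[8.7726] v=[-0.5080]
Step 6: x=[8.6601] v=[-0.5625]
Step 7: x=[8.5412] v=[-0.5945]
Step 8: x=[8.4207] v=[-0.6027]
Step 9: x=[8.3033] v=[-0.5868]
Step 10: x=[8.1938] v=[-0.5475]
Step 11: x=[8.0965] v=[-0.4863]
Step 12: x=[8.0154] v=[-0.4056]
Step 13: x=[7.9537] v=[-0.3087]
Step 14: x=[7.9138] v=[-0.1994]
Step 15: x=[7.8974] v=[-0.0822]
Step 16: x=[7.9051] v=[0.0383]
First v>=0 after going negative at step 16, time=3.2000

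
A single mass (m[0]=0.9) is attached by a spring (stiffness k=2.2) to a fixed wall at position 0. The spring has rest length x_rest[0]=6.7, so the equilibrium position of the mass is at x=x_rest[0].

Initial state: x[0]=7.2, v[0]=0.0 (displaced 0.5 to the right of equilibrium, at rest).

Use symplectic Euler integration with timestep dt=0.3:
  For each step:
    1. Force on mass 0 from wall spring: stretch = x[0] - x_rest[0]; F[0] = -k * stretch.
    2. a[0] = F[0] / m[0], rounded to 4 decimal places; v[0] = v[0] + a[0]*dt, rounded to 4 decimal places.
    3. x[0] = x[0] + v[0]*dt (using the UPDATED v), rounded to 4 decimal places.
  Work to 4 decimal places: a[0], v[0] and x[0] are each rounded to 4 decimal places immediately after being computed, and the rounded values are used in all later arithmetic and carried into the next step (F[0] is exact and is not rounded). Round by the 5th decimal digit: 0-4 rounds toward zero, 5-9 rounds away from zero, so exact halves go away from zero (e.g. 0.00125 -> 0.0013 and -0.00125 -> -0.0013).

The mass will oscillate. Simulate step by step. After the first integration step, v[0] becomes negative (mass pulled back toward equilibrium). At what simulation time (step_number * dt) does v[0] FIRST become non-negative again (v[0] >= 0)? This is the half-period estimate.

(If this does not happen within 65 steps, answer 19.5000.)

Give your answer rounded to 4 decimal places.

Step 0: x=[7.2000] v=[0.0000]
Step 1: x=[7.0900] v=[-0.3667]
Step 2: x=[6.8942] v=[-0.6527]
Step 3: x=[6.6557] v=[-0.7951]
Step 4: x=[6.4269] v=[-0.7626]
Step 5: x=[6.2582] v=[-0.5623]
Step 6: x=[6.1867] v=[-0.2383]
Step 7: x=[6.2281] v=[0.1381]
First v>=0 after going negative at step 7, time=2.1000

Answer: 2.1000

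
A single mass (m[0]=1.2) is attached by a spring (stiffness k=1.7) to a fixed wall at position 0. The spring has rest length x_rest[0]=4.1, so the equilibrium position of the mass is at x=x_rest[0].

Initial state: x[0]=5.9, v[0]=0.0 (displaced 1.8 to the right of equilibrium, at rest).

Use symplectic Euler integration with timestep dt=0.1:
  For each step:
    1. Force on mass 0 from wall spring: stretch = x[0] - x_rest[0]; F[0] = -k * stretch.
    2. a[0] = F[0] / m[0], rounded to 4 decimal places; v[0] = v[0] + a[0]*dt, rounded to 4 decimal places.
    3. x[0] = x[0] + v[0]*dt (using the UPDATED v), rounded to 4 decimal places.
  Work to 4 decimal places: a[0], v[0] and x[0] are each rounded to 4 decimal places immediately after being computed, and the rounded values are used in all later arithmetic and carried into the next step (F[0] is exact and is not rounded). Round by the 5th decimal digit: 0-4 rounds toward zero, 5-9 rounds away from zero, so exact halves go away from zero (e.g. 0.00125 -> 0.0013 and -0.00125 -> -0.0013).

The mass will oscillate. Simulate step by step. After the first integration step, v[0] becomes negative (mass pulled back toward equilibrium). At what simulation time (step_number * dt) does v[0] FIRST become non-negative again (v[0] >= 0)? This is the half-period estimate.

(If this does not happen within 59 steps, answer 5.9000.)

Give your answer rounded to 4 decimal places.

Step 0: x=[5.9000] v=[0.0000]
Step 1: x=[5.8745] v=[-0.2550]
Step 2: x=[5.8239] v=[-0.5064]
Step 3: x=[5.7488] v=[-0.7506]
Step 4: x=[5.6504] v=[-0.9842]
Step 5: x=[5.5300] v=[-1.2038]
Step 6: x=[5.3894] v=[-1.4064]
Step 7: x=[5.2305] v=[-1.5891]
Step 8: x=[5.0556] v=[-1.7493]
Step 9: x=[4.8671] v=[-1.8847]
Step 10: x=[4.6678] v=[-1.9934]
Step 11: x=[4.4604] v=[-2.0738]
Step 12: x=[4.2479] v=[-2.1249]
Step 13: x=[4.0333] v=[-2.1459]
Step 14: x=[3.8197] v=[-2.1365]
Step 15: x=[3.6100] v=[-2.0968]
Step 16: x=[3.4073] v=[-2.0274]
Step 17: x=[3.2144] v=[-1.9293]
Step 18: x=[3.0340] v=[-1.8038]
Step 19: x=[2.8687] v=[-1.6528]
Step 20: x=[2.7209] v=[-1.4784]
Step 21: x=[2.5926] v=[-1.2830]
Step 22: x=[2.4857] v=[-1.0695]
Step 23: x=[2.4016] v=[-0.8408]
Step 24: x=[2.3416] v=[-0.6002]
Step 25: x=[2.3065] v=[-0.3511]
Step 26: x=[2.2968] v=[-0.0970]
Step 27: x=[2.3127] v=[0.1585]
First v>=0 after going negative at step 27, time=2.7000

Answer: 2.7000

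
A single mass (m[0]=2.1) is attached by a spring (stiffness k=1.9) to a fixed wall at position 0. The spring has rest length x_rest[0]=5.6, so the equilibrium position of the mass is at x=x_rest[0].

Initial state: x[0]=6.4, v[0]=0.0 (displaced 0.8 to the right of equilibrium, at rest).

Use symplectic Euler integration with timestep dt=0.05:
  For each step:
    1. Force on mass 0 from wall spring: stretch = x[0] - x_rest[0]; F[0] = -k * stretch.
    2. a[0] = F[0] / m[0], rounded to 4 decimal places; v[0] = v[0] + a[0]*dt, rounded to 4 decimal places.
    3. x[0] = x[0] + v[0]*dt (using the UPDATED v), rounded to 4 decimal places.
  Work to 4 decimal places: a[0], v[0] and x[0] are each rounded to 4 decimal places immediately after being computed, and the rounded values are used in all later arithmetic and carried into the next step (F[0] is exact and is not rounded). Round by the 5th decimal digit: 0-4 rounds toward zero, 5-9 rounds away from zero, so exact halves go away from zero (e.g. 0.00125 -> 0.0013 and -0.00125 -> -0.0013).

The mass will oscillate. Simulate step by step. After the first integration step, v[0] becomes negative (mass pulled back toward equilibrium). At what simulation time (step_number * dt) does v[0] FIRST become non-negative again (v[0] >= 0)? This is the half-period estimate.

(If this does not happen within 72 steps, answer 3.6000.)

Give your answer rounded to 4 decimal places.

Step 0: x=[6.4000] v=[0.0000]
Step 1: x=[6.3982] v=[-0.0362]
Step 2: x=[6.3946] v=[-0.0723]
Step 3: x=[6.3892] v=[-0.1082]
Step 4: x=[6.3820] v=[-0.1439]
Step 5: x=[6.3730] v=[-0.1793]
Step 6: x=[6.3623] v=[-0.2143]
Step 7: x=[6.3499] v=[-0.2488]
Step 8: x=[6.3358] v=[-0.2827]
Step 9: x=[6.3200] v=[-0.3160]
Step 10: x=[6.3026] v=[-0.3486]
Step 11: x=[6.2836] v=[-0.3804]
Step 12: x=[6.2630] v=[-0.4113]
Step 13: x=[6.2409] v=[-0.4413]
Step 14: x=[6.2174] v=[-0.4703]
Step 15: x=[6.1925] v=[-0.4982]
Step 16: x=[6.1663] v=[-0.5250]
Step 17: x=[6.1388] v=[-0.5506]
Step 18: x=[6.1101] v=[-0.5750]
Step 19: x=[6.0802] v=[-0.5981]
Step 20: x=[6.0492] v=[-0.6198]
Step 21: x=[6.0172] v=[-0.6401]
Step 22: x=[5.9843] v=[-0.6590]
Step 23: x=[5.9505] v=[-0.6764]
Step 24: x=[5.9159] v=[-0.6923]
Step 25: x=[5.8806] v=[-0.7066]
Step 26: x=[5.8446] v=[-0.7193]
Step 27: x=[5.8081] v=[-0.7304]
Step 28: x=[5.7711] v=[-0.7398]
Step 29: x=[5.7337] v=[-0.7475]
Step 30: x=[5.6960] v=[-0.7536]
Step 31: x=[5.6581] v=[-0.7579]
Step 32: x=[5.6201] v=[-0.7605]
Step 33: x=[5.5820] v=[-0.7614]
Step 34: x=[5.5440] v=[-0.7606]
Step 35: x=[5.5061] v=[-0.7581]
Step 36: x=[5.4684] v=[-0.7539]
Step 37: x=[5.4310] v=[-0.7479]
Step 38: x=[5.3940] v=[-0.7403]
Step 39: x=[5.3575] v=[-0.7310]
Step 40: x=[5.3215] v=[-0.7200]
Step 41: x=[5.2861] v=[-0.7074]
Step 42: x=[5.2514] v=[-0.6932]
Step 43: x=[5.2175] v=[-0.6774]
Step 44: x=[5.1845] v=[-0.6601]
Step 45: x=[5.1524] v=[-0.6413]
Step 46: x=[5.1213] v=[-0.6211]
Step 47: x=[5.0913] v=[-0.5994]
Step 48: x=[5.0625] v=[-0.5764]
Step 49: x=[5.0349] v=[-0.5521]
Step 50: x=[5.0086] v=[-0.5265]
Step 51: x=[4.9836] v=[-0.4997]
Step 52: x=[4.9600] v=[-0.4718]
Step 53: x=[4.9379] v=[-0.4429]
Step 54: x=[4.9173] v=[-0.4130]
Step 55: x=[4.8982] v=[-0.3821]
Step 56: x=[4.8807] v=[-0.3504]
Step 57: x=[4.8648] v=[-0.3179]
Step 58: x=[4.8506] v=[-0.2846]
Step 59: x=[4.8381] v=[-0.2507]
Step 60: x=[4.8273] v=[-0.2162]
Step 61: x=[4.8182] v=[-0.1812]
Step 62: x=[4.8109] v=[-0.1458]
Step 63: x=[4.8054] v=[-0.1101]
Step 64: x=[4.8017] v=[-0.0742]
Step 65: x=[4.7998] v=[-0.0381]
Step 66: x=[4.7997] v=[-0.0019]
Step 67: x=[4.8014] v=[0.0343]
First v>=0 after going negative at step 67, time=3.3500

Answer: 3.3500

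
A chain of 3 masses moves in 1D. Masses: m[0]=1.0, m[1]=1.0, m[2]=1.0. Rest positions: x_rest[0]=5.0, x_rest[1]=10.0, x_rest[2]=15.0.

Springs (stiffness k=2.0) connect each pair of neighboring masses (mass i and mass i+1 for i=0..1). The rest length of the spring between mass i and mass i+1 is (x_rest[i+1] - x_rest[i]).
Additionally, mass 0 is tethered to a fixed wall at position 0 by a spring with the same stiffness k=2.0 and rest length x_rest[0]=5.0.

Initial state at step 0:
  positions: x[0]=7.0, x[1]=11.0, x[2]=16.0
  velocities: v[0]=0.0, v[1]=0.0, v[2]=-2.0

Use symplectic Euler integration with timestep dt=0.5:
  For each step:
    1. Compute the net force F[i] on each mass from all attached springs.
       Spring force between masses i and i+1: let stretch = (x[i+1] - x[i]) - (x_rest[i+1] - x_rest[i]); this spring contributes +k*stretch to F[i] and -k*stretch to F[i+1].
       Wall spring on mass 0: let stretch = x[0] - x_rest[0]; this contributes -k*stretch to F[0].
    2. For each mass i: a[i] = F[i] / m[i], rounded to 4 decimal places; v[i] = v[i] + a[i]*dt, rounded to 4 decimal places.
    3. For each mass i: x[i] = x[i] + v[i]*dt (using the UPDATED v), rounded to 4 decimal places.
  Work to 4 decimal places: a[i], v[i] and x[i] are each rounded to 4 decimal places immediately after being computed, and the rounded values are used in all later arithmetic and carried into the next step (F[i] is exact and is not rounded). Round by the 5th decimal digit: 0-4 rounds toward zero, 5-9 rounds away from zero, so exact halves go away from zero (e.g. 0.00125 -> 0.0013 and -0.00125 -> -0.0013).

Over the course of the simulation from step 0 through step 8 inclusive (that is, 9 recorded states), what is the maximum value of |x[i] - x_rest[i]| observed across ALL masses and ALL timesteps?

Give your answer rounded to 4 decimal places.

Step 0: x=[7.0000 11.0000 16.0000] v=[0.0000 0.0000 -2.0000]
Step 1: x=[5.5000 11.5000 15.0000] v=[-3.0000 1.0000 -2.0000]
Step 2: x=[4.2500 10.7500 14.7500] v=[-2.5000 -1.5000 -0.5000]
Step 3: x=[4.1250 8.7500 15.0000] v=[-0.2500 -4.0000 0.5000]
Step 4: x=[4.2500 7.5625 14.6250] v=[0.2500 -2.3750 -0.7500]
Step 5: x=[3.9063 8.2500 13.2188] v=[-0.6875 1.3750 -2.8125]
Step 6: x=[3.7813 9.2501 11.8282] v=[-0.2501 2.0001 -2.7813]
Step 7: x=[4.5000 8.8048 11.6485] v=[1.4374 -0.8906 -0.3594]
Step 8: x=[5.1211 7.6290 12.5470] v=[1.2422 -2.3517 1.7969]
Max displacement = 3.3515

Answer: 3.3515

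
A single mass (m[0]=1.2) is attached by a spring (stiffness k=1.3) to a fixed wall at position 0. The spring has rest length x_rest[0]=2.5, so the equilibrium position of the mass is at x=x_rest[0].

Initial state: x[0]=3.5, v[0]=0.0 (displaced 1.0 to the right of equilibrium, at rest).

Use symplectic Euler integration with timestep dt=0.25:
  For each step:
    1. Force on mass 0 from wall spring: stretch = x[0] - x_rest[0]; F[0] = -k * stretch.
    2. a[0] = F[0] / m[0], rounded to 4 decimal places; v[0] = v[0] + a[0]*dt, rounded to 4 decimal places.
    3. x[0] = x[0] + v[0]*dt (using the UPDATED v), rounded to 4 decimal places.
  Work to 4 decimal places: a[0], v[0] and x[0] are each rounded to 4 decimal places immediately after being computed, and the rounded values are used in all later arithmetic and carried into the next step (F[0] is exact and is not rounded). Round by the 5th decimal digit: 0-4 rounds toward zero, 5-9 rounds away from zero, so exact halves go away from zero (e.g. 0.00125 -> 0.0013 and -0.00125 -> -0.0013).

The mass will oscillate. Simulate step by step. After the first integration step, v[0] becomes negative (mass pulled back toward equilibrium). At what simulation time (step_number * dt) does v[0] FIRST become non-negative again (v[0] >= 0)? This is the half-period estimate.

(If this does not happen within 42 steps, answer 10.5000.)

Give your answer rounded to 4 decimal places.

Step 0: x=[3.5000] v=[0.0000]
Step 1: x=[3.4323] v=[-0.2708]
Step 2: x=[3.3015] v=[-0.5233]
Step 3: x=[3.1164] v=[-0.7404]
Step 4: x=[2.8896] v=[-0.9074]
Step 5: x=[2.6364] v=[-1.0129]
Step 6: x=[2.3739] v=[-1.0499]
Step 7: x=[2.1200] v=[-1.0158]
Step 8: x=[1.8918] v=[-0.9129]
Step 9: x=[1.7048] v=[-0.7482]
Step 10: x=[1.5716] v=[-0.5328]
Step 11: x=[1.5013] v=[-0.2814]
Step 12: x=[1.4986] v=[-0.0109]
Step 13: x=[1.5637] v=[0.2603]
First v>=0 after going negative at step 13, time=3.2500

Answer: 3.2500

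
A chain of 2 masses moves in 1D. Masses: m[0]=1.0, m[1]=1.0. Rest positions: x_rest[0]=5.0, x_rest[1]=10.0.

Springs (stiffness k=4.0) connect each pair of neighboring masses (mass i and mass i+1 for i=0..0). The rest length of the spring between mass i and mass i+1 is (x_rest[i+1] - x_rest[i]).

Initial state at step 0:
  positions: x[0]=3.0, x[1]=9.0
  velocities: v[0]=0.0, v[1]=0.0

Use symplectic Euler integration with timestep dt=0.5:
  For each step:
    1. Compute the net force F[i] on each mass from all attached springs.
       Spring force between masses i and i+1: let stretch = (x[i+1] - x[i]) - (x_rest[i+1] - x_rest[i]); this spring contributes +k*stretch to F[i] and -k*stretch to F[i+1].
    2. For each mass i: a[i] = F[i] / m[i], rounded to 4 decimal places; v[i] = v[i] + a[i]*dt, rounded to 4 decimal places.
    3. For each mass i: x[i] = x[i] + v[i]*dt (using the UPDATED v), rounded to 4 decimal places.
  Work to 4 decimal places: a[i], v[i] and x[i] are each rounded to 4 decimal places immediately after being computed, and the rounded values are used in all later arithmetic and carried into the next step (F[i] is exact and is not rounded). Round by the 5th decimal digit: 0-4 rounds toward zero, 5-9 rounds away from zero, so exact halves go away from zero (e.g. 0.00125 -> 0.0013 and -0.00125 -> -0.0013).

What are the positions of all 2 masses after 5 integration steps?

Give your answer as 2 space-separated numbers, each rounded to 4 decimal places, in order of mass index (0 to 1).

Step 0: x=[3.0000 9.0000] v=[0.0000 0.0000]
Step 1: x=[4.0000 8.0000] v=[2.0000 -2.0000]
Step 2: x=[4.0000 8.0000] v=[0.0000 0.0000]
Step 3: x=[3.0000 9.0000] v=[-2.0000 2.0000]
Step 4: x=[3.0000 9.0000] v=[0.0000 0.0000]
Step 5: x=[4.0000 8.0000] v=[2.0000 -2.0000]

Answer: 4.0000 8.0000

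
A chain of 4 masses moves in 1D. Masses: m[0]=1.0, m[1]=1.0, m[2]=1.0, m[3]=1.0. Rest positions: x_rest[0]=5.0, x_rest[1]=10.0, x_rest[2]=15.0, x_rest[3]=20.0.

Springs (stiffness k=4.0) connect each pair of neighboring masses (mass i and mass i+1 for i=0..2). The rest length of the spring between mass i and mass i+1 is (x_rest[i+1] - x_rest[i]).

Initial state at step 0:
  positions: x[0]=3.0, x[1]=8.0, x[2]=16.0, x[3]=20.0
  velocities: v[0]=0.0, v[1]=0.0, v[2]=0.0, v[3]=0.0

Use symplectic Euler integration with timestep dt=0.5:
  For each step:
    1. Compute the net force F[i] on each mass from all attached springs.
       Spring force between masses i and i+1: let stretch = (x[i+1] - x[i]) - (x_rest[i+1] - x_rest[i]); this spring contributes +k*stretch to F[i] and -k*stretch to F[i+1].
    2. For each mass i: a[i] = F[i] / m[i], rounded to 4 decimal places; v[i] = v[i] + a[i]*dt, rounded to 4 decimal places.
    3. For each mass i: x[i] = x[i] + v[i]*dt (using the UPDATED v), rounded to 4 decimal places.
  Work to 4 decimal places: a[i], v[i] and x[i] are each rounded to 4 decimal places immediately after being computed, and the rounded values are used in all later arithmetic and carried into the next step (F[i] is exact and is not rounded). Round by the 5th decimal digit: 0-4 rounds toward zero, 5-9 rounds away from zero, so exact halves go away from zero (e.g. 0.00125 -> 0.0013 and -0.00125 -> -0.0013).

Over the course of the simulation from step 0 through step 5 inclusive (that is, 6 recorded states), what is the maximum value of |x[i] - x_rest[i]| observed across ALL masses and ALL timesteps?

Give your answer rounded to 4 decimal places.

Answer: 3.0000

Derivation:
Step 0: x=[3.0000 8.0000 16.0000 20.0000] v=[0.0000 0.0000 0.0000 0.0000]
Step 1: x=[3.0000 11.0000 12.0000 21.0000] v=[0.0000 6.0000 -8.0000 2.0000]
Step 2: x=[6.0000 7.0000 16.0000 18.0000] v=[6.0000 -8.0000 8.0000 -6.0000]
Step 3: x=[5.0000 11.0000 13.0000 18.0000] v=[-2.0000 8.0000 -6.0000 0.0000]
Step 4: x=[5.0000 11.0000 13.0000 18.0000] v=[0.0000 0.0000 0.0000 0.0000]
Step 5: x=[6.0000 7.0000 16.0000 18.0000] v=[2.0000 -8.0000 6.0000 0.0000]
Max displacement = 3.0000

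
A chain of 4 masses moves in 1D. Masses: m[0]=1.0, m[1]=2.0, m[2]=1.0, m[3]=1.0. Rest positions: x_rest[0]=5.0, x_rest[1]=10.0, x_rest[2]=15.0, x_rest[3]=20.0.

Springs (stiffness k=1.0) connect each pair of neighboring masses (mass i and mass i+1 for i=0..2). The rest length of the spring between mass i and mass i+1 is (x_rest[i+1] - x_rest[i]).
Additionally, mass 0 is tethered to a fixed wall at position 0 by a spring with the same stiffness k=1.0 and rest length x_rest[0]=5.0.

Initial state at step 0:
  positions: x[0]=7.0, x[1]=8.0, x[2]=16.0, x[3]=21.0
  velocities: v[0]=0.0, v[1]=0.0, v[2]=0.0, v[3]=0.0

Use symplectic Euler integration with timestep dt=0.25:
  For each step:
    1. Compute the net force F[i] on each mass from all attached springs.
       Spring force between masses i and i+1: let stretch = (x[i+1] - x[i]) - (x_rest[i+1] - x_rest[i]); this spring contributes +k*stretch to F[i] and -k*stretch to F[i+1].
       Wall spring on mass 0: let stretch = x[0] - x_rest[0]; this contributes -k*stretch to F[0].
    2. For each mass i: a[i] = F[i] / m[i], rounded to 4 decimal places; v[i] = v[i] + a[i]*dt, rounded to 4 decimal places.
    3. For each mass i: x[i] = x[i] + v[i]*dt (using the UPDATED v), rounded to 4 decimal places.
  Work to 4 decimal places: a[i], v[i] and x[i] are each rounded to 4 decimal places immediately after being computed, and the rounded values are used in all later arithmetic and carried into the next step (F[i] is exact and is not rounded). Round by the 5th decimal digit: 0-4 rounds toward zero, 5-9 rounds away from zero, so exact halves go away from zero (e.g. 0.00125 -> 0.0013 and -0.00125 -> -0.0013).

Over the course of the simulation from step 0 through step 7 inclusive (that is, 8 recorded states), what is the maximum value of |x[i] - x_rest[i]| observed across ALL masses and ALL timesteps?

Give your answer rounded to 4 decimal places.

Answer: 2.6378

Derivation:
Step 0: x=[7.0000 8.0000 16.0000 21.0000] v=[0.0000 0.0000 0.0000 0.0000]
Step 1: x=[6.6250 8.2188 15.8125 21.0000] v=[-1.5000 0.8750 -0.7500 0.0000]
Step 2: x=[5.9356 8.6251 15.4746 20.9883] v=[-2.7578 1.6250 -1.3516 -0.0469]
Step 3: x=[5.0433 9.1614 15.0532 20.9445] v=[-3.5693 2.1450 -1.6856 -0.1753]
Step 4: x=[4.0932 9.7531 14.6318 20.8450] v=[-3.8006 2.3667 -1.6857 -0.3981]
Step 5: x=[3.2410 10.3204 14.2938 20.6697] v=[-3.4089 2.2691 -1.3521 -0.7014]
Step 6: x=[2.6287 10.7906 14.1059 20.4084] v=[-2.4493 1.8809 -0.7515 -1.0454]
Step 7: x=[2.3622 11.1094 14.1047 20.0657] v=[-1.0660 1.2751 -0.0047 -1.3710]
Max displacement = 2.6378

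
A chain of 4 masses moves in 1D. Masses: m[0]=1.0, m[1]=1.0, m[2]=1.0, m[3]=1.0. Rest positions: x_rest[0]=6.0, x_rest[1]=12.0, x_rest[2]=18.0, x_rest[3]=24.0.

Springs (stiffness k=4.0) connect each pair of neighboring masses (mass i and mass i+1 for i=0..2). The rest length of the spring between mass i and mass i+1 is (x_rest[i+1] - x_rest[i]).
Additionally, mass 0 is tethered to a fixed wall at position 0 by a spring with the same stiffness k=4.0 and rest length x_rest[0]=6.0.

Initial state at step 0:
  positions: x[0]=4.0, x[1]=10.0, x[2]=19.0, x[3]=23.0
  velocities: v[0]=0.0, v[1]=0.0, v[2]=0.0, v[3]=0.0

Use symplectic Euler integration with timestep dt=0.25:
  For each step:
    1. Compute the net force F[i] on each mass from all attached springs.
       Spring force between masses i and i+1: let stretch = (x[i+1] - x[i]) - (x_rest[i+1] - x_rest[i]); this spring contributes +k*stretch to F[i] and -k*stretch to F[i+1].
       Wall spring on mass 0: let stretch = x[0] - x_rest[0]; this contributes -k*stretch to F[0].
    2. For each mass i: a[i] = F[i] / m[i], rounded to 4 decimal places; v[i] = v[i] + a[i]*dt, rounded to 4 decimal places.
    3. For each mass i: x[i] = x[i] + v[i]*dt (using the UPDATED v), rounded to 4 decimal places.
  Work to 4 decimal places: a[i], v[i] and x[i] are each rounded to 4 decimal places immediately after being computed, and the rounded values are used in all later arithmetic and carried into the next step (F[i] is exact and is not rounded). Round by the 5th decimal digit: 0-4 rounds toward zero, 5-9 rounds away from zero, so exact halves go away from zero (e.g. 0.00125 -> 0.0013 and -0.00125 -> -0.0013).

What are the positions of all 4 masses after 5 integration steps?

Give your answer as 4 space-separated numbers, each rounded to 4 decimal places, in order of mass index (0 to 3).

Answer: 7.6631 11.8653 17.6045 22.6309

Derivation:
Step 0: x=[4.0000 10.0000 19.0000 23.0000] v=[0.0000 0.0000 0.0000 0.0000]
Step 1: x=[4.5000 10.7500 17.7500 23.5000] v=[2.0000 3.0000 -5.0000 2.0000]
Step 2: x=[5.4375 11.6875 16.1875 24.0625] v=[3.7500 3.7500 -6.2500 2.2500]
Step 3: x=[6.5781 12.1875 15.4688 24.1563] v=[4.5625 2.0000 -2.8750 0.3750]
Step 4: x=[7.4766 12.1055 16.1016 23.5782] v=[3.5938 -0.3281 2.5312 -2.3125]
Step 5: x=[7.6631 11.8653 17.6045 22.6309] v=[0.7461 -0.9609 6.0117 -3.7891]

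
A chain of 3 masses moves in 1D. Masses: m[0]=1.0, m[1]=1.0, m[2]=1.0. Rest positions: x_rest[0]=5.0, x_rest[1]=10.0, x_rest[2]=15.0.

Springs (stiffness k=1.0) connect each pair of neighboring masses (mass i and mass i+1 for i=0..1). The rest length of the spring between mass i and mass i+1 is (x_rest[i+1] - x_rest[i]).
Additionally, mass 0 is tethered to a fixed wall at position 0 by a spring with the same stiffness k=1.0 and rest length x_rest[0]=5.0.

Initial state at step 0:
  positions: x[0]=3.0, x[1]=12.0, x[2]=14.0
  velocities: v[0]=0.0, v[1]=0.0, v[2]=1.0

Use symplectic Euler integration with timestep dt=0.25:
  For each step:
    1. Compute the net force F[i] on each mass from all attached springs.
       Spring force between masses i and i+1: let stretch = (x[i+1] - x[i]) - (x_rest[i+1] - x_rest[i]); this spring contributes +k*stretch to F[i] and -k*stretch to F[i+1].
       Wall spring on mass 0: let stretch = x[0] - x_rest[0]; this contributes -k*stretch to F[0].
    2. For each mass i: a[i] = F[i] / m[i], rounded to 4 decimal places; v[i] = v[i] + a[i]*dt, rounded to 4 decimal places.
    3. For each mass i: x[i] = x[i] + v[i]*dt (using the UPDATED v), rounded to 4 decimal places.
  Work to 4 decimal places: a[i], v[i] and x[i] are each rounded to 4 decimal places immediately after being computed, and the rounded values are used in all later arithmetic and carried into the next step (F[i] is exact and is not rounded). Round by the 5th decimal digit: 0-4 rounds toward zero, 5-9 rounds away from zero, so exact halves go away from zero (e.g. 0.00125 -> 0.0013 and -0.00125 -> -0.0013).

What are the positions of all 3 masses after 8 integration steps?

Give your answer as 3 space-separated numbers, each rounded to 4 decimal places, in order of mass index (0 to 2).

Step 0: x=[3.0000 12.0000 14.0000] v=[0.0000 0.0000 1.0000]
Step 1: x=[3.3750 11.5625 14.4375] v=[1.5000 -1.7500 1.7500]
Step 2: x=[4.0508 10.7930 15.0078] v=[2.7031 -3.0781 2.2813]
Step 3: x=[4.8948 9.8655 15.6272] v=[3.3760 -3.7100 2.4776]
Step 4: x=[5.7436 8.9874 16.1990] v=[3.3950 -3.5123 2.2872]
Step 5: x=[6.4361 8.3573 16.6326] v=[2.7701 -2.5204 1.7343]
Step 6: x=[6.8465 8.1243 16.8615] v=[1.6414 -0.9319 0.9155]
Step 7: x=[6.9088 8.3576 16.8568] v=[0.2492 0.9330 -0.0188]
Step 8: x=[6.6299 9.0315 16.6334] v=[-1.1158 2.6956 -0.8936]

Answer: 6.6299 9.0315 16.6334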